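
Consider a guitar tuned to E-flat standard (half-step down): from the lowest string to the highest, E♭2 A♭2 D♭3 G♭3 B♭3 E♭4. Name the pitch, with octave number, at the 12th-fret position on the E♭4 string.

E♭5

E♭4 is MIDI 63. Adding 12 gives 75, which is E♭5.
(Equivalently spelled D♯5.)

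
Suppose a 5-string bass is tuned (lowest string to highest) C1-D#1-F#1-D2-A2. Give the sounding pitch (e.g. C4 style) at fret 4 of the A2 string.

Each fret is one semitone, so A2 + 4 = C#3.

C#3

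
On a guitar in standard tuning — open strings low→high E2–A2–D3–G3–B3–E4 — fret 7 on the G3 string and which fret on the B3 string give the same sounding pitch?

3

G3 at fret 7 is G3 + 7 semitones = D4.
The open B3 string is 4 semitones above the open G3, so the same pitch on the B3 string lies at fret 7 − 4 = 3.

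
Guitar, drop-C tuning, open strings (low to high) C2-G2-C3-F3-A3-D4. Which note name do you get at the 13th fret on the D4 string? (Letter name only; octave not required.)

D#

The open D4 string plus 13 semitones: D–D#–E–F–…–C#–D–D#.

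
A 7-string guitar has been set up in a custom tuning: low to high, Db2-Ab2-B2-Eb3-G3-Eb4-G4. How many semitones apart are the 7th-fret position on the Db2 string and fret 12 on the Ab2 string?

Db2 at fret 7 → Ab2 (MIDI 44); Ab2 at fret 12 → Ab3 (MIDI 56).
44 − 56 = -12, so the two pitches are 12 semitones apart, with Ab3 the higher.

12 semitones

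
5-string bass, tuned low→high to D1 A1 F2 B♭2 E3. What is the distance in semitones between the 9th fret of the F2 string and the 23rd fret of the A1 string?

6 semitones

F2 at fret 9 → D3 (MIDI 50); A1 at fret 23 → A♭3 (MIDI 56).
50 − 56 = -6, so the two pitches are 6 semitones apart, with A♭3 the higher.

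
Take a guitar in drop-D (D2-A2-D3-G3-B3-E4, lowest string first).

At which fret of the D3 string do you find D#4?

13

D#4 is 13 semitones above the open D3 (D–D#–E–F–…–C#–D–D#), so it sits at fret 13.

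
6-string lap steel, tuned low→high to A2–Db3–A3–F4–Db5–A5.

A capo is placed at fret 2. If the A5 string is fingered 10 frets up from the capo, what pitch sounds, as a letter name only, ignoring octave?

The capo raises the open A5 by 2 semitones to B5; fretting 10 more gives A5 + 2 + 10 = A5 + 12 semitones, landing on A.

A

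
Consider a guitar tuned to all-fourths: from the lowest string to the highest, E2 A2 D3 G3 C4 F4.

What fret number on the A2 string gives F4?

F4 is 20 semitones above the open A2 (A–A#–B–C–…–D#–E–F), so it sits at fret 20.

20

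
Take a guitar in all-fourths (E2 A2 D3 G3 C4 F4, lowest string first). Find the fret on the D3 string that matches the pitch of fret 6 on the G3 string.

Fret 6 on G3 is MIDI 55 + 6 = 61 (C♯4). On the D3 string (open MIDI 50), that pitch is 61 − 50 = fret 11.

11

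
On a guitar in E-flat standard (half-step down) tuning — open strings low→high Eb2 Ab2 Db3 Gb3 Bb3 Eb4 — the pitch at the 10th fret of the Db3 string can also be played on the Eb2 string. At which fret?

Db3 at fret 10 is Db3 + 10 semitones = B3.
The open Eb2 string is 10 semitones below the open Db3, so the same pitch on the Eb2 string lies at fret 10 + 10 = 20.

20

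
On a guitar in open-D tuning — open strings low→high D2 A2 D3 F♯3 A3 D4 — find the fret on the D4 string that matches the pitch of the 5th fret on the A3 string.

Fret 5 on A3 is MIDI 57 + 5 = 62 (D4). On the D4 string (open MIDI 62), that pitch is 62 − 62 = fret 0.

0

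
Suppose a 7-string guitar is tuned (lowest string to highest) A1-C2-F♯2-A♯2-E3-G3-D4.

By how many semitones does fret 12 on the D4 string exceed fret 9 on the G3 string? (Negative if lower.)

D4 at fret 12 → D5 (MIDI 74); G3 at fret 9 → E4 (MIDI 64).
74 − 64 = 10, so the two pitches are 10 semitones apart.

10 semitones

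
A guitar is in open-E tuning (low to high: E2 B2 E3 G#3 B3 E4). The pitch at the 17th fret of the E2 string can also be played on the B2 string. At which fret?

E2 at fret 17 is E2 + 17 semitones = A3.
The open B2 string is 7 semitones above the open E2, so the same pitch on the B2 string lies at fret 17 − 7 = 10.

10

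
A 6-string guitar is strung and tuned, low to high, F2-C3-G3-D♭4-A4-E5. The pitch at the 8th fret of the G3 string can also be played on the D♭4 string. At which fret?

2

G3 at fret 8 is G3 + 8 semitones = E♭4.
The open D♭4 string is 6 semitones above the open G3, so the same pitch on the D♭4 string lies at fret 8 − 6 = 2.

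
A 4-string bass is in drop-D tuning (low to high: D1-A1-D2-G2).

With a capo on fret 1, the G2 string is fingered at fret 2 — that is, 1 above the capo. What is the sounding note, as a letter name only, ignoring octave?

A

The capo raises the open G2 by 1 semitone to G#2; fretting 1 more gives G2 + 1 + 1 = G2 + 2 semitones, landing on A.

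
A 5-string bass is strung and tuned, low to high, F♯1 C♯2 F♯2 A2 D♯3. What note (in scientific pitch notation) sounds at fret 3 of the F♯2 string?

A2

F♯2 is MIDI 42. Adding 3 gives 45, which is A2.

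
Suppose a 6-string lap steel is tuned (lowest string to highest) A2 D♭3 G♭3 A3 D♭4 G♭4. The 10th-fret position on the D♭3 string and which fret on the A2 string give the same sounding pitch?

14

Fret 10 on D♭3 is MIDI 49 + 10 = 59 (B3). On the A2 string (open MIDI 45), that pitch is 59 − 45 = fret 14.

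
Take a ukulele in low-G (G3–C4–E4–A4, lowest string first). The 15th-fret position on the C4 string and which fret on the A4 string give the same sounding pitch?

Fret 15 on C4 is MIDI 60 + 15 = 75 (D♯5). On the A4 string (open MIDI 69), that pitch is 75 − 69 = fret 6.

6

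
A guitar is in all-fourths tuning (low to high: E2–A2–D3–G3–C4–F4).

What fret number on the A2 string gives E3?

7

E3 is 7 semitones above the open A2 (A–A#–B–C–C#–D–D#–E), so it sits at fret 7.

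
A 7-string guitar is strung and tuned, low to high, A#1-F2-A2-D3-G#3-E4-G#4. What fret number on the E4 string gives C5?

8

C5 is 8 semitones above the open E4 (E–F–F#–G–G#–A–A#–B–C), so it sits at fret 8.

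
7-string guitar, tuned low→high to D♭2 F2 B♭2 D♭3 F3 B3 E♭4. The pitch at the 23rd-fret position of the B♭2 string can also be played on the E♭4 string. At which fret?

B♭2 at fret 23 is B♭2 + 23 semitones = A4.
The open E♭4 string is 17 semitones above the open B♭2, so the same pitch on the E♭4 string lies at fret 23 − 17 = 6.

6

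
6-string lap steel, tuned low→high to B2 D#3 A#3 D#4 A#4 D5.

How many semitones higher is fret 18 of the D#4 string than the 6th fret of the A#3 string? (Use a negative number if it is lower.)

17 semitones

D#4 at fret 18 → A5 (MIDI 81); A#3 at fret 6 → E4 (MIDI 64).
81 − 64 = 17, so the two pitches are 17 semitones apart.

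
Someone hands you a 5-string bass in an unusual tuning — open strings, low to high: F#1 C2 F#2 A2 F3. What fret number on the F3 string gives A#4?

17

A#4 is 17 semitones above the open F3 (F–F#–G–G#–…–G#–A–A#), so it sits at fret 17.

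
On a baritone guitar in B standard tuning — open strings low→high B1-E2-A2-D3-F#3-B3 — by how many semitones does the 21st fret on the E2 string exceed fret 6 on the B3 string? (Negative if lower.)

E2 at fret 21 → C#4 (MIDI 61); B3 at fret 6 → F4 (MIDI 65).
61 − 65 = -4, so the two pitches are 4 semitones apart.

-4 semitones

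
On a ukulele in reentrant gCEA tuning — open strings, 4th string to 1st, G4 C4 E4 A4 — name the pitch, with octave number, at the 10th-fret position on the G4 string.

Each fret is one semitone, so G4 + 10 = F5.

F5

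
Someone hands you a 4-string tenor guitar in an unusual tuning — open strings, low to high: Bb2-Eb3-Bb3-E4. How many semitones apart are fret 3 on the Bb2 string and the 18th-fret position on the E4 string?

Bb2 at fret 3 → Db3 (MIDI 49); E4 at fret 18 → Bb5 (MIDI 82).
49 − 82 = -33, so the two pitches are 33 semitones apart, with Bb5 the higher.

33 semitones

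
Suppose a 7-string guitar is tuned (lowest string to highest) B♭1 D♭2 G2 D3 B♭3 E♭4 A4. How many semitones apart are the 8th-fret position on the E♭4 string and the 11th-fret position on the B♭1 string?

26 semitones

E♭4 at fret 8 → B4 (MIDI 71); B♭1 at fret 11 → A2 (MIDI 45).
71 − 45 = 26, so the two pitches are 26 semitones apart, with B4 the higher.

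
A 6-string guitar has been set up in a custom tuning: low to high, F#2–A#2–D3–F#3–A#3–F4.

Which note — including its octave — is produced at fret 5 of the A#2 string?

A#2 is MIDI 46. Adding 5 gives 51, which is D#3.

D#3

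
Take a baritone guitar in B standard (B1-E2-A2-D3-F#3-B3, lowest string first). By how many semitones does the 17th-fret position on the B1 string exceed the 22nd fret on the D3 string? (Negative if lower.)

B1 at fret 17 → E3 (MIDI 52); D3 at fret 22 → C5 (MIDI 72).
52 − 72 = -20, so the two pitches are 20 semitones apart.

-20 semitones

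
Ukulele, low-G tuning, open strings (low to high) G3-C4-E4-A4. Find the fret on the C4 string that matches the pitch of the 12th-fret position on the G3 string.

7

Fret 12 on G3 is MIDI 55 + 12 = 67 (G4). On the C4 string (open MIDI 60), that pitch is 67 − 60 = fret 7.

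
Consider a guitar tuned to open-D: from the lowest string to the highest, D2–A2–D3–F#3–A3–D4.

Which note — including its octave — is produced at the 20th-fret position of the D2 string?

A#3

Each fret is one semitone, so D2 + 20 = A#3.
(Equivalently spelled Bb3.)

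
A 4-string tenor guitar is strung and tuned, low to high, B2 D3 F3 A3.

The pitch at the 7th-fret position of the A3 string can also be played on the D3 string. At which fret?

14

Fret 7 on A3 is MIDI 57 + 7 = 64 (E4). On the D3 string (open MIDI 50), that pitch is 64 − 50 = fret 14.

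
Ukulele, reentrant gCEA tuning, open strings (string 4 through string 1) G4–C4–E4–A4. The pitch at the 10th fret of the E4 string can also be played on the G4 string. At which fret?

Fret 10 on E4 is MIDI 64 + 10 = 74 (D5). On the G4 string (open MIDI 67), that pitch is 74 − 67 = fret 7.

7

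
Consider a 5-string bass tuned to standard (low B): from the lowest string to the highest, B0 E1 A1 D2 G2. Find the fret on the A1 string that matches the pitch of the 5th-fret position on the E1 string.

Fret 5 on E1 is MIDI 28 + 5 = 33 (A1). On the A1 string (open MIDI 33), that pitch is 33 − 33 = fret 0.

0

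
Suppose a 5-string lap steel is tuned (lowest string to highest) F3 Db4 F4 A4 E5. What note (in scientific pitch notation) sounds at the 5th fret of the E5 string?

A5

The open E5 string plus 5 semitones: E–F–Gb–G–Ab–A.
No B→C boundary is crossed, so the octave stays at 5.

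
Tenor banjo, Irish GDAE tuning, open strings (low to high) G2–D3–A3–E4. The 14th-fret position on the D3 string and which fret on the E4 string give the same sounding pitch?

0

D3 at fret 14 is D3 + 14 semitones = E4.
The open E4 string is 14 semitones above the open D3, so the same pitch on the E4 string lies at fret 14 − 14 = 0.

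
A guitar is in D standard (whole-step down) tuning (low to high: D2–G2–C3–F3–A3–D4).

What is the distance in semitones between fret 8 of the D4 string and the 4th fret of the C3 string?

D4 at fret 8 → A#4 (MIDI 70); C3 at fret 4 → E3 (MIDI 52).
70 − 52 = 18, so the two pitches are 18 semitones apart, with A#4 the higher.

18 semitones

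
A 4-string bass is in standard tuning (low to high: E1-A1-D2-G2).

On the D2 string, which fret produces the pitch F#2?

4

F#2 is 4 semitones above the open D2 (D–D#–E–F–F#), so it sits at fret 4.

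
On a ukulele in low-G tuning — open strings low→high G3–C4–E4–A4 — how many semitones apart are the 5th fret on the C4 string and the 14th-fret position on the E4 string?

13 semitones

C4 at fret 5 → F4 (MIDI 65); E4 at fret 14 → F#5 (MIDI 78).
65 − 78 = -13, so the two pitches are 13 semitones apart, with F#5 the higher.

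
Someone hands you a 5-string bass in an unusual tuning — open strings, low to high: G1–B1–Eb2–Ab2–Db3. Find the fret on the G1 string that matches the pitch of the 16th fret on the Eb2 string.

Eb2 at fret 16 is Eb2 + 16 semitones = G3.
The open G1 string is 8 semitones below the open Eb2, so the same pitch on the G1 string lies at fret 16 + 8 = 24.

24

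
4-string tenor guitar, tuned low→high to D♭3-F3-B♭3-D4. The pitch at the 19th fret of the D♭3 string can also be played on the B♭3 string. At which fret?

10

D♭3 at fret 19 is D♭3 + 19 semitones = A♭4.
The open B♭3 string is 9 semitones above the open D♭3, so the same pitch on the B♭3 string lies at fret 19 − 9 = 10.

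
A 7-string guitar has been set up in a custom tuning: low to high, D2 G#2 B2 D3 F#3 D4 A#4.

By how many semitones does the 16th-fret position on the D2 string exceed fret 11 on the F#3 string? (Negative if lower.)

-11 semitones

D2 at fret 16 → F#3 (MIDI 54); F#3 at fret 11 → F4 (MIDI 65).
54 − 65 = -11, so the two pitches are 11 semitones apart.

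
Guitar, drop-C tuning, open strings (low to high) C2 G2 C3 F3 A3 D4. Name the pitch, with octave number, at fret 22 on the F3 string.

D#5

F3 is MIDI 53. Adding 22 gives 75, which is D#5.
(Equivalently spelled Eb5.)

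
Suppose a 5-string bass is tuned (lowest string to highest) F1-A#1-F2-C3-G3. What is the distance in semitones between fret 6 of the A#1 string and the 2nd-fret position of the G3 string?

17 semitones

A#1 at fret 6 → E2 (MIDI 40); G3 at fret 2 → A3 (MIDI 57).
40 − 57 = -17, so the two pitches are 17 semitones apart, with A3 the higher.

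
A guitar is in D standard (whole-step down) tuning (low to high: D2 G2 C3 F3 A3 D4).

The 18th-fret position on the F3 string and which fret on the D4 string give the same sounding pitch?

Fret 18 on F3 is MIDI 53 + 18 = 71 (B4). On the D4 string (open MIDI 62), that pitch is 71 − 62 = fret 9.

9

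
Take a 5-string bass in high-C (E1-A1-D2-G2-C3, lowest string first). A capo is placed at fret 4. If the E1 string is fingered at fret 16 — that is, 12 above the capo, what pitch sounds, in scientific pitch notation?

G#2

The capo raises the open E1 by 4 semitones to G#1; fretting 12 more gives E1 + 4 + 12 = E1 + 16 semitones = G#2.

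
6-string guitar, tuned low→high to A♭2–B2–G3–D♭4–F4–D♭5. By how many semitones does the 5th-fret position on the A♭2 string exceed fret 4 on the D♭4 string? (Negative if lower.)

-16 semitones

A♭2 at fret 5 → D♭3 (MIDI 49); D♭4 at fret 4 → F4 (MIDI 65).
49 − 65 = -16, so the two pitches are 16 semitones apart.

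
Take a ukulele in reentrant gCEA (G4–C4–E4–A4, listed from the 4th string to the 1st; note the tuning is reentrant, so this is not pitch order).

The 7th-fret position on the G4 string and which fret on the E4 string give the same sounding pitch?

Fret 7 on G4 is MIDI 67 + 7 = 74 (D5). On the E4 string (open MIDI 64), that pitch is 74 − 64 = fret 10.

10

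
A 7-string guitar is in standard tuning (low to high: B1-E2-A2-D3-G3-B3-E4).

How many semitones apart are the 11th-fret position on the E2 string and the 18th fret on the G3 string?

22 semitones

E2 at fret 11 → D#3 (MIDI 51); G3 at fret 18 → C#5 (MIDI 73).
51 − 73 = -22, so the two pitches are 22 semitones apart, with C#5 the higher.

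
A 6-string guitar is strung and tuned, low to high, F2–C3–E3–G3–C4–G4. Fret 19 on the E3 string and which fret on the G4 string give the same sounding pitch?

Fret 19 on E3 is MIDI 52 + 19 = 71 (B4). On the G4 string (open MIDI 67), that pitch is 71 − 67 = fret 4.

4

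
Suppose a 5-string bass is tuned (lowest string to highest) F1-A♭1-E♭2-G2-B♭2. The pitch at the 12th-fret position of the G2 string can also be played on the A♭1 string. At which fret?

23

G2 at fret 12 is G2 + 12 semitones = G3.
The open A♭1 string is 11 semitones below the open G2, so the same pitch on the A♭1 string lies at fret 12 + 11 = 23.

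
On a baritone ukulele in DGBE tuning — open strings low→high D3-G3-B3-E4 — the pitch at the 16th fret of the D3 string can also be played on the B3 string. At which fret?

D3 at fret 16 is D3 + 16 semitones = F#4.
The open B3 string is 9 semitones above the open D3, so the same pitch on the B3 string lies at fret 16 − 9 = 7.

7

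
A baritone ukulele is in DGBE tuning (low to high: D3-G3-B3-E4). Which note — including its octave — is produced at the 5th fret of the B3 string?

E4

The open B3 string plus 5 semitones: B–C–C#–D–D#–E.
The walk passes from B into C once, so the octave number goes from 3 to 4.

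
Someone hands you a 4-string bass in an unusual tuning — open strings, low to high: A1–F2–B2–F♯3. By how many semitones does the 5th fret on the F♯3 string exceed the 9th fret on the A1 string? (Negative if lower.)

F♯3 at fret 5 → B3 (MIDI 59); A1 at fret 9 → F♯2 (MIDI 42).
59 − 42 = 17, so the two pitches are 17 semitones apart.

17 semitones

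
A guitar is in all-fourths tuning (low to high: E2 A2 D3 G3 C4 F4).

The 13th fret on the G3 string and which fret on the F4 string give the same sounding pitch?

3

G3 at fret 13 is G3 + 13 semitones = G♯4.
The open F4 string is 10 semitones above the open G3, so the same pitch on the F4 string lies at fret 13 − 10 = 3.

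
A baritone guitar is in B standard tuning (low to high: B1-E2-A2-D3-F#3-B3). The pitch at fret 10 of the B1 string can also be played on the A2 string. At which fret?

B1 at fret 10 is B1 + 10 semitones = A2.
The open A2 string is 10 semitones above the open B1, so the same pitch on the A2 string lies at fret 10 − 10 = 0.

0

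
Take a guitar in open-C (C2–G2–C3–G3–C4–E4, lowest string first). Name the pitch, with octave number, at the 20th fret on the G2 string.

D#4

Each fret is one semitone, so G2 + 20 = D#4.
(Equivalently spelled Eb4.)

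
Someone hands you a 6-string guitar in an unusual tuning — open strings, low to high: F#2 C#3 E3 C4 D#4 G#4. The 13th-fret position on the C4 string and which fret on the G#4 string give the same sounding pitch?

C4 at fret 13 is C4 + 13 semitones = C#5.
The open G#4 string is 8 semitones above the open C4, so the same pitch on the G#4 string lies at fret 13 − 8 = 5.

5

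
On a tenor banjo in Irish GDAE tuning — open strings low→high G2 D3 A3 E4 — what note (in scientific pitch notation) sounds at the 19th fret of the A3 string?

E5

A3 is MIDI 57. Adding 19 gives 76, which is E5.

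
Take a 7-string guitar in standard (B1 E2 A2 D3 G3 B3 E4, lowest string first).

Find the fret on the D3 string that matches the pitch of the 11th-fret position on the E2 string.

1

Fret 11 on E2 is MIDI 40 + 11 = 51 (D♯3). On the D3 string (open MIDI 50), that pitch is 51 − 50 = fret 1.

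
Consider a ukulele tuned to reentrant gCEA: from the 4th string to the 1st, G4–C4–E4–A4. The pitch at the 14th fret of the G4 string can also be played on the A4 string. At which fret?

12

Fret 14 on G4 is MIDI 67 + 14 = 81 (A5). On the A4 string (open MIDI 69), that pitch is 81 − 69 = fret 12.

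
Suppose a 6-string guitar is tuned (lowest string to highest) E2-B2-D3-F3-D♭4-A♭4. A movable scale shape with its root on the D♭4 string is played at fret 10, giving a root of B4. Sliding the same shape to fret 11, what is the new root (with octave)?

Moving from fret 10 to fret 11 shifts the root by 1 semitone.
B4 up 1 semitone is C5.

C5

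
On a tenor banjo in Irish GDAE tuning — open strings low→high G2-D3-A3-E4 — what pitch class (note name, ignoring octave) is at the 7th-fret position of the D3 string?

D3 is MIDI 50. Adding 7 gives 57; 57 mod 12 = 9, i.e. A.

A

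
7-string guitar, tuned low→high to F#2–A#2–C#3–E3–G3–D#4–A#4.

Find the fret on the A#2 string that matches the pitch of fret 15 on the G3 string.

24

Fret 15 on G3 is MIDI 55 + 15 = 70 (A#4). On the A#2 string (open MIDI 46), that pitch is 70 − 46 = fret 24.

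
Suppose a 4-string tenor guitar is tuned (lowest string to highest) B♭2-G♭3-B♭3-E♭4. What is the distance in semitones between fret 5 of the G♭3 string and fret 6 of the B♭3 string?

G♭3 at fret 5 → B3 (MIDI 59); B♭3 at fret 6 → E4 (MIDI 64).
59 − 64 = -5, so the two pitches are 5 semitones apart, with E4 the higher.

5 semitones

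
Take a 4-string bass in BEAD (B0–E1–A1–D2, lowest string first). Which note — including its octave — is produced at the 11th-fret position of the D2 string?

The open D2 string plus 11 semitones: D–D#–E–F–…–B–C–C#.
The walk passes from B into C once, so the octave number goes from 2 to 3.
(Equivalently spelled Db3.)

C#3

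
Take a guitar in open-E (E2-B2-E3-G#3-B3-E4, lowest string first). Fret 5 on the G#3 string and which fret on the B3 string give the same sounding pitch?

G#3 at fret 5 is G#3 + 5 semitones = C#4.
The open B3 string is 3 semitones above the open G#3, so the same pitch on the B3 string lies at fret 5 − 3 = 2.

2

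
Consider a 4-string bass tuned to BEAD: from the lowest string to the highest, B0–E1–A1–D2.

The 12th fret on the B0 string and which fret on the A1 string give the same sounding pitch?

Fret 12 on B0 is MIDI 23 + 12 = 35 (B1). On the A1 string (open MIDI 33), that pitch is 35 − 33 = fret 2.

2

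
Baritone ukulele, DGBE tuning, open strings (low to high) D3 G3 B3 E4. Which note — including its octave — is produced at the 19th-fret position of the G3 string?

D5

Each fret is one semitone, so G3 + 19 = D5.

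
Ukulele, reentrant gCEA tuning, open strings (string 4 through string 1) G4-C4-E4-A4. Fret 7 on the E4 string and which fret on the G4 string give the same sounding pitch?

Fret 7 on E4 is MIDI 64 + 7 = 71 (B4). On the G4 string (open MIDI 67), that pitch is 71 − 67 = fret 4.

4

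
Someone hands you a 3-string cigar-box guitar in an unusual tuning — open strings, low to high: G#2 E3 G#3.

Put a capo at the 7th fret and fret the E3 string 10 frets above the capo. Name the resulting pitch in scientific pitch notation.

The capo raises the open E3 by 7 semitones to B3; fretting 10 more gives E3 + 7 + 10 = E3 + 17 semitones = A4.

A4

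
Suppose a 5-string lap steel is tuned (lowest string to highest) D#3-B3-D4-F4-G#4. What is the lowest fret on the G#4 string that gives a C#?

From G#4, count semitones up the chromatic scale until reaching C#: G#–A–A#–B–C–C# — 5 steps.

5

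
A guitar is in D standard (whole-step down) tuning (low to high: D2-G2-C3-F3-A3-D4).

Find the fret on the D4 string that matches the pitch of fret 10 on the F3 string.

1

F3 at fret 10 is F3 + 10 semitones = D♯4.
The open D4 string is 9 semitones above the open F3, so the same pitch on the D4 string lies at fret 10 − 9 = 1.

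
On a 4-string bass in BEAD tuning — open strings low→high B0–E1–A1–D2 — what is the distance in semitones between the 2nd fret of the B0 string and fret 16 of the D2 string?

B0 at fret 2 → C♯1 (MIDI 25); D2 at fret 16 → F♯3 (MIDI 54).
25 − 54 = -29, so the two pitches are 29 semitones apart, with F♯3 the higher.

29 semitones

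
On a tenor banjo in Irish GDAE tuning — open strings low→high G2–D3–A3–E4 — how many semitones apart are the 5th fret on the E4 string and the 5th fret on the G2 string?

21 semitones

E4 at fret 5 → A4 (MIDI 69); G2 at fret 5 → C3 (MIDI 48).
69 − 48 = 21, so the two pitches are 21 semitones apart, with A4 the higher.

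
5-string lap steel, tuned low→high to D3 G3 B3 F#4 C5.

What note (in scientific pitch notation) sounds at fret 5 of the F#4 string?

B4

The open F#4 string plus 5 semitones: F#–G–G#–A–A#–B.
No B→C boundary is crossed, so the octave stays at 4.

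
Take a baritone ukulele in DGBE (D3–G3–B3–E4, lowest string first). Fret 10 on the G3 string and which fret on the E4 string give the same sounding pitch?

G3 at fret 10 is G3 + 10 semitones = F4.
The open E4 string is 9 semitones above the open G3, so the same pitch on the E4 string lies at fret 10 − 9 = 1.

1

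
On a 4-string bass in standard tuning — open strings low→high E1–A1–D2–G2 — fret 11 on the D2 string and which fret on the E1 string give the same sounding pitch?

21

D2 at fret 11 is D2 + 11 semitones = C#3.
The open E1 string is 10 semitones below the open D2, so the same pitch on the E1 string lies at fret 11 + 10 = 21.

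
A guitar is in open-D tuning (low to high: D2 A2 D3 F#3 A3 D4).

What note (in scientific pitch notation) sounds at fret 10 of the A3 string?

G4

A3 is MIDI 57. Adding 10 gives 67, which is G4.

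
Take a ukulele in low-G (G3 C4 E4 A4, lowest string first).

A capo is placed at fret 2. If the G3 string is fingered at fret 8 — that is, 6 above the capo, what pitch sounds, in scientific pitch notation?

The capo raises the open G3 by 2 semitones to A3; fretting 6 more gives G3 + 2 + 6 = G3 + 8 semitones = D#4.

D#4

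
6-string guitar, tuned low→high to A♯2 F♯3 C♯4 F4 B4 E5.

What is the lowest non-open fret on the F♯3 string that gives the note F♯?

From F♯3, count semitones up the chromatic scale until reaching F♯: F#–G–G#–A–…–E–F–F# — 12 steps.

12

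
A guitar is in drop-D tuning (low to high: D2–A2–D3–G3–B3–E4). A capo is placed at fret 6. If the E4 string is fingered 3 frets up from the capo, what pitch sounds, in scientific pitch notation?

C♯5

The capo raises the open E4 by 6 semitones to A♯4; fretting 3 more gives E4 + 6 + 3 = E4 + 9 semitones = C♯5.
(Also written D♭.)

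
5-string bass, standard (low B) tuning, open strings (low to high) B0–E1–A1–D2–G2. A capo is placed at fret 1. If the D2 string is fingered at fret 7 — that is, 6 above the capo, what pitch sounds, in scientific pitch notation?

A2

The capo raises the open D2 by 1 semitone to D♯2; fretting 6 more gives D2 + 1 + 6 = D2 + 7 semitones = A2.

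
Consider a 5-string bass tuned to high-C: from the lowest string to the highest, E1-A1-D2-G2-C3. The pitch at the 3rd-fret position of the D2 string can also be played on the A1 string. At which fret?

D2 at fret 3 is D2 + 3 semitones = F2.
The open A1 string is 5 semitones below the open D2, so the same pitch on the A1 string lies at fret 3 + 5 = 8.

8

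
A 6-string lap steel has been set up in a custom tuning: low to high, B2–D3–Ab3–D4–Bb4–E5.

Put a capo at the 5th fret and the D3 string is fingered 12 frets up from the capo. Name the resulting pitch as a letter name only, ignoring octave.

The capo raises the open D3 by 5 semitones to G3; fretting 12 more gives D3 + 5 + 12 = D3 + 17 semitones, landing on G.

G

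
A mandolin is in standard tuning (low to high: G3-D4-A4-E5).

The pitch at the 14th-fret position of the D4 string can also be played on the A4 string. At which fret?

D4 at fret 14 is D4 + 14 semitones = E5.
The open A4 string is 7 semitones above the open D4, so the same pitch on the A4 string lies at fret 14 − 7 = 7.

7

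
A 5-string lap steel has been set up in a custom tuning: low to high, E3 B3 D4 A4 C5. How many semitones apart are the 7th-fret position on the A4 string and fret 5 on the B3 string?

12 semitones

A4 at fret 7 → E5 (MIDI 76); B3 at fret 5 → E4 (MIDI 64).
76 − 64 = 12, so the two pitches are 12 semitones apart, with E5 the higher.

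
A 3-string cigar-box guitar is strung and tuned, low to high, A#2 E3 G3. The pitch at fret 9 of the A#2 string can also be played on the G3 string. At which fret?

Fret 9 on A#2 is MIDI 46 + 9 = 55 (G3). On the G3 string (open MIDI 55), that pitch is 55 − 55 = fret 0.

0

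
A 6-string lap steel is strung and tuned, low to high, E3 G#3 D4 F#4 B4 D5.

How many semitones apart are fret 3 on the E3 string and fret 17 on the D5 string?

E3 at fret 3 → G3 (MIDI 55); D5 at fret 17 → G6 (MIDI 91).
55 − 91 = -36, so the two pitches are 36 semitones apart, with G6 the higher.

36 semitones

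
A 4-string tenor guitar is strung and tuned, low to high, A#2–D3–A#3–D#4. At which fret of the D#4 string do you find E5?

E5 is 13 semitones above the open D#4 (D#–E–F–F#–…–D–D#–E), so it sits at fret 13.

13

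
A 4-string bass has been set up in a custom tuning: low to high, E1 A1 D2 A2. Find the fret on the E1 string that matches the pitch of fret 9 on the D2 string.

19

D2 at fret 9 is D2 + 9 semitones = B2.
The open E1 string is 10 semitones below the open D2, so the same pitch on the E1 string lies at fret 9 + 10 = 19.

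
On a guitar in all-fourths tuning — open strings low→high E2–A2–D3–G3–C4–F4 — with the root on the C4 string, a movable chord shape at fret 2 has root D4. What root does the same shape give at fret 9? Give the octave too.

Moving from fret 2 to fret 9 shifts the root by 7 semitones.
D4 up 7 semitones is A4.

A4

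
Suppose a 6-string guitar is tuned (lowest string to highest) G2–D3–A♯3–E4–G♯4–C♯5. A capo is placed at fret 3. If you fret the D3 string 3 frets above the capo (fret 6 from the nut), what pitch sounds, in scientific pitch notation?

G♯3

The capo raises the open D3 by 3 semitones to F3; fretting 3 more gives D3 + 3 + 3 = D3 + 6 semitones = G♯3.
(Also written A♭.)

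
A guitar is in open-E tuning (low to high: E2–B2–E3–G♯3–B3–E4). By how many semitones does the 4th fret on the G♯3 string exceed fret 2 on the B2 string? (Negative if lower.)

11 semitones

G♯3 at fret 4 → C4 (MIDI 60); B2 at fret 2 → C♯3 (MIDI 49).
60 − 49 = 11, so the two pitches are 11 semitones apart.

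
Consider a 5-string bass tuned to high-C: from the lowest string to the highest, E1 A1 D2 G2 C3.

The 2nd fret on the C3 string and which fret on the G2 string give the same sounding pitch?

7

Fret 2 on C3 is MIDI 48 + 2 = 50 (D3). On the G2 string (open MIDI 43), that pitch is 50 − 43 = fret 7.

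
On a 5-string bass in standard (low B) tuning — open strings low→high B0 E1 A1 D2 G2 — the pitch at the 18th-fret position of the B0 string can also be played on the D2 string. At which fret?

Fret 18 on B0 is MIDI 23 + 18 = 41 (F2). On the D2 string (open MIDI 38), that pitch is 41 − 38 = fret 3.

3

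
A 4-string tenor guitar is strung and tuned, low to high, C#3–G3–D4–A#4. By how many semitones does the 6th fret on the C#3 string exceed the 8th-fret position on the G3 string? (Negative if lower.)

C#3 at fret 6 → G3 (MIDI 55); G3 at fret 8 → D#4 (MIDI 63).
55 − 63 = -8, so the two pitches are 8 semitones apart.

-8 semitones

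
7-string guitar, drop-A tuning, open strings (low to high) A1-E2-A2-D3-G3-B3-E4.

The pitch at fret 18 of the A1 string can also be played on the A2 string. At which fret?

Fret 18 on A1 is MIDI 33 + 18 = 51 (D#3). On the A2 string (open MIDI 45), that pitch is 51 − 45 = fret 6.

6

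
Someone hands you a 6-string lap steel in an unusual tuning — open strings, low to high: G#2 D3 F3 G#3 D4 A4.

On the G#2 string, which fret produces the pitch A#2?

A#2 is 2 semitones above the open G#2 (G#–A–A#), so it sits at fret 2.

2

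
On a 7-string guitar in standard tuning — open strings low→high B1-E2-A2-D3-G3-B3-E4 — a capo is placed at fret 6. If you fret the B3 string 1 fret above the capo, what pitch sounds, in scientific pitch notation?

The capo raises the open B3 by 6 semitones to F4; fretting 1 more gives B3 + 6 + 1 = B3 + 7 semitones = F#4.
(Also written Gb.)

F#4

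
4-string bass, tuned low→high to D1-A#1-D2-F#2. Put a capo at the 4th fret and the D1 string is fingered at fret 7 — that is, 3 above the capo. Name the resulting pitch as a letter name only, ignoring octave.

The capo raises the open D1 by 4 semitones to F#1; fretting 3 more gives D1 + 4 + 3 = D1 + 7 semitones, landing on A.

A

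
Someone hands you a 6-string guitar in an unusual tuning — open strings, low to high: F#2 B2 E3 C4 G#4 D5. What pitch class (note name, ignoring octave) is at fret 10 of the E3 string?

D

Each fret is one semitone, so E3 + 10 = D.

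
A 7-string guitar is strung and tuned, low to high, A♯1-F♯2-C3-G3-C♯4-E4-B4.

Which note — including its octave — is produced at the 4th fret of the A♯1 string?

D2

A♯1 is MIDI 34. Adding 4 gives 38, which is D2.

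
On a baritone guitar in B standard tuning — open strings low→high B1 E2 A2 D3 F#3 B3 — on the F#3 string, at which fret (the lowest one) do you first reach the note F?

From F#3, count semitones up the chromatic scale until reaching F: F#–G–G#–A–…–D#–E–F — 11 steps.

11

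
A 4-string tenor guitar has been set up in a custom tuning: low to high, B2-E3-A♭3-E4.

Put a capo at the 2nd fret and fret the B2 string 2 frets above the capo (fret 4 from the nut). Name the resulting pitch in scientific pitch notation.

The capo raises the open B2 by 2 semitones to D♭3; fretting 2 more gives B2 + 2 + 2 = B2 + 4 semitones = E♭3.

E♭3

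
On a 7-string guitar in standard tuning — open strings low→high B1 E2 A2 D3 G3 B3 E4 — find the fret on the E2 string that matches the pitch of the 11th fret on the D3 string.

D3 at fret 11 is D3 + 11 semitones = C#4.
The open E2 string is 10 semitones below the open D3, so the same pitch on the E2 string lies at fret 11 + 10 = 21.

21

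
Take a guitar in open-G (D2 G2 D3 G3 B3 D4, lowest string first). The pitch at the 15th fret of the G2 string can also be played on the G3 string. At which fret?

Fret 15 on G2 is MIDI 43 + 15 = 58 (A#3). On the G3 string (open MIDI 55), that pitch is 58 − 55 = fret 3.

3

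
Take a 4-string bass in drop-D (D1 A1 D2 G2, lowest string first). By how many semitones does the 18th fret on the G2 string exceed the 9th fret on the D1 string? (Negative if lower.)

G2 at fret 18 → C♯4 (MIDI 61); D1 at fret 9 → B1 (MIDI 35).
61 − 35 = 26, so the two pitches are 26 semitones apart.

26 semitones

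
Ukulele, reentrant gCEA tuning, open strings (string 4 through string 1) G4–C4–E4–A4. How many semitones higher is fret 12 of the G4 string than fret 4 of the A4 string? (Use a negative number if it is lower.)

6 semitones

G4 at fret 12 → G5 (MIDI 79); A4 at fret 4 → C♯5 (MIDI 73).
79 − 73 = 6, so the two pitches are 6 semitones apart.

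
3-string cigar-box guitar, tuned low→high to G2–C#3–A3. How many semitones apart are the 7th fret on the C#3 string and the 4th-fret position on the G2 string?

C#3 at fret 7 → G#3 (MIDI 56); G2 at fret 4 → B2 (MIDI 47).
56 − 47 = 9, so the two pitches are 9 semitones apart, with G#3 the higher.

9 semitones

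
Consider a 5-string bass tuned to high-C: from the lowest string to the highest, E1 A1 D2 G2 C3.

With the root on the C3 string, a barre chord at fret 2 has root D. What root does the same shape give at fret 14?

D

Moving from fret 2 to fret 14 shifts the root by 12 semitones.
D up 12 semitones is D.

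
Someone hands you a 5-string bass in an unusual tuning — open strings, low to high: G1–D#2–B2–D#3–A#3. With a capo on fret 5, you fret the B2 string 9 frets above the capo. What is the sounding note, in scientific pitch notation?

The capo raises the open B2 by 5 semitones to E3; fretting 9 more gives B2 + 5 + 9 = B2 + 14 semitones = C#4.
(Also written Db.)

C#4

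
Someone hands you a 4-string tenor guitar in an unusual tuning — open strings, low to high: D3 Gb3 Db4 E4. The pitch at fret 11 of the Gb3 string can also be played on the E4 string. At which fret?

1

Fret 11 on Gb3 is MIDI 54 + 11 = 65 (F4). On the E4 string (open MIDI 64), that pitch is 65 − 64 = fret 1.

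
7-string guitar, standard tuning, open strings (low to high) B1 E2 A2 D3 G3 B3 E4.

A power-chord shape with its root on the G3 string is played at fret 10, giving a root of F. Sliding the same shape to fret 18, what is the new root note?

C#

Moving from fret 10 to fret 18 shifts the root by 8 semitones.
F up 8 semitones is C#.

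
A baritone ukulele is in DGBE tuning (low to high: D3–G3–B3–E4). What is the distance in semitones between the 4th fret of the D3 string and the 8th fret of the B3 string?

D3 at fret 4 → F#3 (MIDI 54); B3 at fret 8 → G4 (MIDI 67).
54 − 67 = -13, so the two pitches are 13 semitones apart, with G4 the higher.

13 semitones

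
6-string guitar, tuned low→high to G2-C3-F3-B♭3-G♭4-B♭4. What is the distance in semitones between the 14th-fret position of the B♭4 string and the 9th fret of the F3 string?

22 semitones

B♭4 at fret 14 → C6 (MIDI 84); F3 at fret 9 → D4 (MIDI 62).
84 − 62 = 22, so the two pitches are 22 semitones apart, with C6 the higher.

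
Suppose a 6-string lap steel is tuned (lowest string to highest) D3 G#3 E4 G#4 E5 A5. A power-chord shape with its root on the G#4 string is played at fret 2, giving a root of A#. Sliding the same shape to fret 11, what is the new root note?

Moving from fret 2 to fret 11 shifts the root by 9 semitones.
A# up 9 semitones is G.

G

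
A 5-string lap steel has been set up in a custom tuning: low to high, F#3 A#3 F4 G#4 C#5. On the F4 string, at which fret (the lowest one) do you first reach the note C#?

8

From F4, count semitones up the chromatic scale until reaching C#: F–F#–G–G#–A–A#–B–C–C# — 8 steps.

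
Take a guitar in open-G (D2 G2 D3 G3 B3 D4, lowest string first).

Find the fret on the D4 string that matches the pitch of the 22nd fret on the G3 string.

15

Fret 22 on G3 is MIDI 55 + 22 = 77 (F5). On the D4 string (open MIDI 62), that pitch is 77 − 62 = fret 15.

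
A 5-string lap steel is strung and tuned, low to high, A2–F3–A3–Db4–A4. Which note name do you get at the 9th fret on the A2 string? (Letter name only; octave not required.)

Gb

Each fret is one semitone, so A2 + 9 = Gb.
(Equivalently spelled F#.)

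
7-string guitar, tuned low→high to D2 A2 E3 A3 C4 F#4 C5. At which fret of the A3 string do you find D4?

D4 is 5 semitones above the open A3 (A–A#–B–C–C#–D), so it sits at fret 5.

5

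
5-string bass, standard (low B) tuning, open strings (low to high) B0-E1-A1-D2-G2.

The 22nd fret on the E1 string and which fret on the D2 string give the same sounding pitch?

E1 at fret 22 is E1 + 22 semitones = D3.
The open D2 string is 10 semitones above the open E1, so the same pitch on the D2 string lies at fret 22 − 10 = 12.

12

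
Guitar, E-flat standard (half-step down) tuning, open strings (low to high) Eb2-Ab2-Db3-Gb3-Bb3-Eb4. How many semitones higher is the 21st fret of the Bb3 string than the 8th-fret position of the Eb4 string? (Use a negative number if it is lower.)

8 semitones

Bb3 at fret 21 → G5 (MIDI 79); Eb4 at fret 8 → B4 (MIDI 71).
79 − 71 = 8, so the two pitches are 8 semitones apart.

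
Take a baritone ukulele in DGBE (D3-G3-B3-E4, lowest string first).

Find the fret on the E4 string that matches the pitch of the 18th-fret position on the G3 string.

9

G3 at fret 18 is G3 + 18 semitones = C♯5.
The open E4 string is 9 semitones above the open G3, so the same pitch on the E4 string lies at fret 18 − 9 = 9.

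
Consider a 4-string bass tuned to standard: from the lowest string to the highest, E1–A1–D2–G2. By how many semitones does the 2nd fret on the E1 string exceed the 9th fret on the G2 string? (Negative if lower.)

E1 at fret 2 → F#1 (MIDI 30); G2 at fret 9 → E3 (MIDI 52).
30 − 52 = -22, so the two pitches are 22 semitones apart.

-22 semitones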